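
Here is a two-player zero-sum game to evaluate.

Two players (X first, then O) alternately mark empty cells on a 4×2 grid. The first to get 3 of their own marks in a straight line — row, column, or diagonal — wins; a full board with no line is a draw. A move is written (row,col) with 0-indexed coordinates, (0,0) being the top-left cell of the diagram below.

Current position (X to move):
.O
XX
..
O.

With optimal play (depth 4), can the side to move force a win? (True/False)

p1 X@[.O/XX/../O.]: (0,0)[XO/XX/../O.]+0* (2,0)[.O/XX/X./O.]+0 (2,1)[.O/XX/.X/O.]+0 (3,1)[.O/XX/../OX]+0
p2 O@[XO/XX/../O.]: (2,0)[XO/XX/O./O.]+0* (2,1)[XO/XX/.O/O.]-1 (3,1)[XO/XX/../OO]-1
p3 X@[XO/XX/O./O.]: (2,1)[XO/XX/OX/O.]+0* (3,1)[XO/XX/O./OX]+0
p4 O@[XO/XX/OX/O.]: (3,1)[XO/XX/OX/OO]+0*
p5 X@[XO/XX/OX/OO] terminal +0; root [.O/XX/../O.] d4

X winning at [.O/XX/../O.]: False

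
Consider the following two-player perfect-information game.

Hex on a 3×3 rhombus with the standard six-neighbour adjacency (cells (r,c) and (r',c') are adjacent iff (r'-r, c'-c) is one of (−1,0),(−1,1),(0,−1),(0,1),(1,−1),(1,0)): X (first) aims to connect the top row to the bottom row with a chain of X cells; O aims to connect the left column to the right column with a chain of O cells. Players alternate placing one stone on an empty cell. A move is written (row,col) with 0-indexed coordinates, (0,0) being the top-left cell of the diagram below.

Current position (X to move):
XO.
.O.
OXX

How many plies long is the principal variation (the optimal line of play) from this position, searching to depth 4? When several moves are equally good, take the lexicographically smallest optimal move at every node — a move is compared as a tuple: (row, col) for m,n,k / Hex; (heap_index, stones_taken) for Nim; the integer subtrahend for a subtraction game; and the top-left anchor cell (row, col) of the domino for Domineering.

PV length from [XO./.O./OXX]: 2 plies

[XO./.O./OXX] X move#1: (0,2):-1/XOX/.O./OXX*, (1,0):-1/XO./XO./OXX, (1,2):-1/XO./.OX/OXX
[XOX/.O./OXX] O move#2: (1,0):-1/XOX/OO./OXX, (1,2):+1/XOX/.OO/OXX*
[XOX/.OO/OXX] end (terminal -1, X#3); searched XO./.O./OXX to 4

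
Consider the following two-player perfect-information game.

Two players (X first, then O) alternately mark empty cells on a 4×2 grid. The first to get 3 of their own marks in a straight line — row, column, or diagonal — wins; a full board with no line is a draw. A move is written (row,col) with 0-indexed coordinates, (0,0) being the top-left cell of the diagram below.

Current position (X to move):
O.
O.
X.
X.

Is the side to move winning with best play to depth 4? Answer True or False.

[O./O./X./X.] X move#1: (0,1):+0/OX/O./X./X.*, (1,1):+0/O./OX/X./X., (2,1):+0/O./O./XX/X., (3,1):+0/O./O./X./XX
[OX/O./X./X.] O move#2: (1,1):+0/OX/OO/X./X.*, (2,1):+0/OX/O./XO/X., (3,1):+0/OX/O./X./XO
[OX/OO/X./X.] X move#3: (2,1):+0/OX/OO/XX/X.*, (3,1):+0/OX/OO/X./XX
[OX/OO/XX/X.] O move#4: (3,1):+0/OX/OO/XX/XO*
[OX/OO/XX/XO] end (terminal +0, X#5); searched O./O./X./X. to 4

X winning at [O./O./X./X.]: False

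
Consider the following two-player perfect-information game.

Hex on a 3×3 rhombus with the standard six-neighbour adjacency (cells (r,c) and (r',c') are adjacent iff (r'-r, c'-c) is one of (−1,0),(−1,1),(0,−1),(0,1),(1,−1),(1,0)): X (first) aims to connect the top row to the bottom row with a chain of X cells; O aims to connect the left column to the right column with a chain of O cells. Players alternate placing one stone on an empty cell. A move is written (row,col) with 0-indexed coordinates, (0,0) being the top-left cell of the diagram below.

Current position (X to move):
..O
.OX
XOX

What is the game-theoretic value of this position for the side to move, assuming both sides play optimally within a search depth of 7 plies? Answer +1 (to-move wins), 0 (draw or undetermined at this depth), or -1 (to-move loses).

ply 1, X at ..O/.OX/XOX | (0,0)=-1→X.O/.OX/XOX; (0,1)=-1→.XO/.OX/XOX; (1,0)=+1→..O/XOX/XOX*
ply 2, O at ..O/XOX/XOX | (0,0)=-1→O.O/XOX/XOX*; (0,1)=-1→.OO/XOX/XOX
ply 3, X at O.O/XOX/XOX | (0,1)=+1→OXO/XOX/XOX*
ply 4: OXO/XOX/XOX is terminal -1 (O); from ..O/.OX/XOX depth 7

value(..O/.OX/XOX, X) = +1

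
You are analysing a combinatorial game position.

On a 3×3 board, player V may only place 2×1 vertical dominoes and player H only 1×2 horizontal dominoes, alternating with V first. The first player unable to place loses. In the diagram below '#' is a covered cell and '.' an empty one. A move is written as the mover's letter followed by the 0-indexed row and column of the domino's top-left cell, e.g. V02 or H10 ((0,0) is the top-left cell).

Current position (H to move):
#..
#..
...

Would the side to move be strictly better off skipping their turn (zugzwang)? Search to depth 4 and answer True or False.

zugzwang(#../#../..., H) = False

p1 H@[#../#../...]: H01[###/#../...]-1 H11[#../###/...]+1* H20[#../#../##.]-1 H21[#../#../.##]-1
p2 V@[#../###/...] terminal -1; root [#../#../...] d4
suppose H passes — search the same position with V to move:
pass> p1 V@[#../#../...]: V01[##./##./...]+1* V02[#.#/#.#/...]+1 V11[#../##./.#.]+1 V12[#../#.#/..#]+1
pass> p2 H@[##./##./...]: H20[##./##./##.]-1* H21[##./##./.##]-1
pass> p3 V@[##./##./##.]: V02[###/###/##.]+1* V12[##./###/###]+1
pass> p4 H@[###/###/##.] terminal -1; root [#../#../...] d4
for H: play +1, pass -1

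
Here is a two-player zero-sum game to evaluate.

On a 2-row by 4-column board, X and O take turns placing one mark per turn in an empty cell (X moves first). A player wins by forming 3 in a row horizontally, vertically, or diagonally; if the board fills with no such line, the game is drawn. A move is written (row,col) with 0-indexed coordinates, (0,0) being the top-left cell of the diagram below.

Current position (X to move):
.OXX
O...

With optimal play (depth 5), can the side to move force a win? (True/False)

ply 1, X at .OXX/O... | (0,0)=+0→XOXX/O...*; (1,1)=+0→.OXX/OX..; (1,2)=+0→.OXX/O.X.; (1,3)=+0→.OXX/O..X
ply 2, O at XOXX/O... | (1,1)=+0→XOXX/OO..*; (1,2)=+0→XOXX/O.O.; (1,3)=+0→XOXX/O..O
ply 3, X at XOXX/OO.. | (1,2)=+0→XOXX/OOX.*; (1,3)=-1→XOXX/OO.X
ply 4, O at XOXX/OOX. | (1,3)=+0→XOXX/OOXO*
ply 5: XOXX/OOXO is terminal +0 (X); from .OXX/O... depth 5

X winning at [.OXX/O...]: False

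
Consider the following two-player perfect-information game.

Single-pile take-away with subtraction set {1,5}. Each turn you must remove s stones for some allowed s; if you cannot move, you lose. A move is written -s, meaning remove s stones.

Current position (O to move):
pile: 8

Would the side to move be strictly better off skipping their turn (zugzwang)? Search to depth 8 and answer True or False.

zugzwang(8, O) = True

p1 O@[8]: -1[7]-1* -5[3]-1
p2 X@[7]: -1[6]+1* -5[2]+1
p3 O@[6]: -1[5]-1* -5[1]-1
p4 X@[5]: -1[4]+1* -5[0]+1
p5 O@[4]: -1[3]-1*
p6 X@[3]: -1[2]+1*
p7 O@[2]: -1[1]-1*
p8 X@[1]: -1[0]+1*
p9 O@[0] terminal -1; root [8] d8
suppose O passes — search the same position with X to move:
pass> p1 X@[8]: -1[7]-1* -5[3]-1
pass> p2 O@[7]: -1[6]+1* -5[2]+1
pass> p3 X@[6]: -1[5]-1* -5[1]-1
pass> p4 O@[5]: -1[4]+1* -5[0]+1
pass> p5 X@[4]: -1[3]-1*
pass> p6 O@[3]: -1[2]+1*
pass> p7 X@[2]: -1[1]-1*
pass> p8 O@[1]: -1[0]+1*
pass> p9 X@[0] terminal -1; root [8] d8
for O: play -1, pass +1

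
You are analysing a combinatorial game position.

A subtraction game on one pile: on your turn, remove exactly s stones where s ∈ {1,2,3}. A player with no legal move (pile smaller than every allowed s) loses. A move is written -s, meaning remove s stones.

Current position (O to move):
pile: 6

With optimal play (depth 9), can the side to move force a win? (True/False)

[6] O move#1: -1:-1/5, -2:+1/4*, -3:-1/3
[4] X move#2: -1:-1/3*, -2:-1/2, -3:-1/1
[3] O move#3: -1:-1/2, -2:-1/1, -3:+1/0*
[0] end (terminal -1, X#4); searched 6 to 9

O winning at [6]: True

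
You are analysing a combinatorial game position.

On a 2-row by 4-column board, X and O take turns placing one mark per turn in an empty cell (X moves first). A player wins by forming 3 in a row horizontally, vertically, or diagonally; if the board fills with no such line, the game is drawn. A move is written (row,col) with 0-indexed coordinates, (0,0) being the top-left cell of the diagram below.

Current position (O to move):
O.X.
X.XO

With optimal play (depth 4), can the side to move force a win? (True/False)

ply 1, O at O.X./X.XO | (0,1)=-1→OOX./X.XO; (0,3)=-1→O.XO/X.XO; (1,1)=+0→O.X./XOXO*
ply 2, X at O.X./XOXO | (0,1)=+0→OXX./XOXO*; (0,3)=+0→O.XX/XOXO
ply 3, O at OXX./XOXO | (0,3)=+0→OXXO/XOXO*
ply 4: OXXO/XOXO is terminal +0 (X); from O.X./X.XO depth 4

O winning at [O.X./X.XO]: False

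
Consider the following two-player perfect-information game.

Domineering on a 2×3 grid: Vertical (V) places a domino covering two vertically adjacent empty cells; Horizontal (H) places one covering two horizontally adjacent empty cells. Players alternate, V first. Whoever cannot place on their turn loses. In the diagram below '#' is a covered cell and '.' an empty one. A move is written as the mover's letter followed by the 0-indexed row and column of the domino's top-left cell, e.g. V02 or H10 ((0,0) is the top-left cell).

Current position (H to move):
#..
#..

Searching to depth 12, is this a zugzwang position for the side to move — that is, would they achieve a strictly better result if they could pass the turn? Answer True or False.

zugzwang(#../#.., H) = False

ply 1, H at #../#.. | H01=+1→###/#..*; H11=+1→#../###
ply 2: ###/#.. is terminal -1 (V); from #../#.. depth 12
if H skipped the turn, V would face:
~ ply 1, V at #../#.. | V01=+1→##./##.*; V02=+1→#.#/#.#
~ ply 2: ##./##. is terminal -1 (H); from #../#.. depth 12
compare (H): move=+1 vs pass=-1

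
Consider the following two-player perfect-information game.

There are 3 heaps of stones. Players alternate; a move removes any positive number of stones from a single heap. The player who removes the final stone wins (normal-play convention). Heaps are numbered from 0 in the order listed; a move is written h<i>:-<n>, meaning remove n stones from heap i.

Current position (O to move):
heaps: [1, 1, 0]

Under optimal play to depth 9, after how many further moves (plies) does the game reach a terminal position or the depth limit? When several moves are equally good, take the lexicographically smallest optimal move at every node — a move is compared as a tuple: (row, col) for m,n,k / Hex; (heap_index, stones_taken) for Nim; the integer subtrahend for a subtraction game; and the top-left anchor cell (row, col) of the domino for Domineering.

p1 O@[(1,1,0)]: h0:-1[(0,1,0)]-1* h1:-1[(1,0,0)]-1
p2 X@[(0,1,0)]: h1:-1[(0,0,0)]+1*
p3 O@[(0,0,0)] terminal -1; root [(1,1,0)] d9

PV length from [(1,1,0)]: 2 plies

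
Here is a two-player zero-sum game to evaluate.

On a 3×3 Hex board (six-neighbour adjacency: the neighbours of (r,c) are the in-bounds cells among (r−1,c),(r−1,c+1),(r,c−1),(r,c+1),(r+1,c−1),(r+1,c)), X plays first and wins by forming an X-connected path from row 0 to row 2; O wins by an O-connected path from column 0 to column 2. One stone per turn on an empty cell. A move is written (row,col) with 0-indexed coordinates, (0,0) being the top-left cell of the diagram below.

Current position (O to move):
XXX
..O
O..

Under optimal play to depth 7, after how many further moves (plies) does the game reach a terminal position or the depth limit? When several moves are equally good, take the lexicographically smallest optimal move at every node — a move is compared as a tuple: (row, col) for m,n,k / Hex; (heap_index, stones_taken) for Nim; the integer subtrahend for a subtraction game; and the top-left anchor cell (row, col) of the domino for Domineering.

PV length from [XXX/..O/O..]: 3 plies

p1 O@[XXX/..O/O..]: (1,0)[XXX/O.O/O..]+1* (1,1)[XXX/.OO/O..]+1 (2,1)[XXX/..O/OO.]+1 (2,2)[XXX/..O/O.O]+1
p2 X@[XXX/O.O/O..]: (1,1)[XXX/OXO/O..]-1* (2,1)[XXX/O.O/OX.]-1 (2,2)[XXX/O.O/O.X]-1
p3 O@[XXX/OXO/O..]: (2,1)[XXX/OXO/OO.]+1* (2,2)[XXX/OXO/O.O]-1
p4 X@[XXX/OXO/OO.] terminal -1; root [XXX/..O/O..] d7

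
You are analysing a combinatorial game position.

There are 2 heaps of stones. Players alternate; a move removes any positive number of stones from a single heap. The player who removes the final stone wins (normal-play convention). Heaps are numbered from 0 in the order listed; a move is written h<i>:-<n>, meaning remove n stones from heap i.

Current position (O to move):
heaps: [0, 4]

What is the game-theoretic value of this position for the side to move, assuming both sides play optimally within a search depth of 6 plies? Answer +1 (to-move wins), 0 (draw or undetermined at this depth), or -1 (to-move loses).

value((0,4), O) = +1

p1 O@[(0,4)]: h1:-1[(0,3)]-1 h1:-2[(0,2)]-1 h1:-3[(0,1)]-1 h1:-4[(0,0)]+1*
p2 X@[(0,0)] terminal -1; root [(0,4)] d6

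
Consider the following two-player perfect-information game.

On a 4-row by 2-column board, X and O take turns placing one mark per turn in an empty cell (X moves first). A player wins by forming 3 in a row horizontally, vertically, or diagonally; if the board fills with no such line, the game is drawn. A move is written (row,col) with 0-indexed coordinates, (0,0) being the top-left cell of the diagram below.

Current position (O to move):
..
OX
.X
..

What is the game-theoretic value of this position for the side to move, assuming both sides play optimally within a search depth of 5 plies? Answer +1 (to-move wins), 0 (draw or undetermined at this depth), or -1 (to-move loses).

ply 1, O at ../OX/.X/.. | (0,0)=-1→O./OX/.X/..*; (0,1)=-1→.O/OX/.X/..; (2,0)=-1→../OX/OX/..; (3,0)=-1→../OX/.X/O.; (3,1)=-1→../OX/.X/.O
ply 2, X at O./OX/.X/.. | (0,1)=+1→OX/OX/.X/..*; (2,0)=+1→O./OX/XX/..; (3,0)=-1→O./OX/.X/X.; (3,1)=+1→O./OX/.X/.X
ply 3: OX/OX/.X/.. is terminal -1 (O); from ../OX/.X/.. depth 5

value(../OX/.X/.., O) = -1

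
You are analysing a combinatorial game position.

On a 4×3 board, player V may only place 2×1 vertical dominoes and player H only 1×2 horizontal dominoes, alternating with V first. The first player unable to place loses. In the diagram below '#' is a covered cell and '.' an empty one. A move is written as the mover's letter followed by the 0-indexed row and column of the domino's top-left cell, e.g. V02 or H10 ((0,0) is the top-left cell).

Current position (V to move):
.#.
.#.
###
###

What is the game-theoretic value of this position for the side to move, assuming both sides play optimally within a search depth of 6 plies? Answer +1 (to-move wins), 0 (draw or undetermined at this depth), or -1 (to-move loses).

value(.#./.#./###/###, V) = +1

ply 1, V at .#./.#./###/### | V00=+1→##./##./###/###*; V02=+1→.##/.##/###/###
ply 2: ##./##./###/### is terminal -1 (H); from .#./.#./###/### depth 6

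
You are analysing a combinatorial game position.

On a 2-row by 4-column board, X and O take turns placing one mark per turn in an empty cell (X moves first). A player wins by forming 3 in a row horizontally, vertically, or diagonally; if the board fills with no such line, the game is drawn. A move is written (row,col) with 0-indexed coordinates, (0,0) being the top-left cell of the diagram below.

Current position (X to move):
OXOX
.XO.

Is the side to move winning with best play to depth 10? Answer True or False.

X winning at [OXOX/.XO.]: False

p1 X@[OXOX/.XO.]: (1,0)[OXOX/XXO.]+0* (1,3)[OXOX/.XOX]+0
p2 O@[OXOX/XXO.]: (1,3)[OXOX/XXOO]+0*
p3 X@[OXOX/XXOO] terminal +0; root [OXOX/.XO.] d10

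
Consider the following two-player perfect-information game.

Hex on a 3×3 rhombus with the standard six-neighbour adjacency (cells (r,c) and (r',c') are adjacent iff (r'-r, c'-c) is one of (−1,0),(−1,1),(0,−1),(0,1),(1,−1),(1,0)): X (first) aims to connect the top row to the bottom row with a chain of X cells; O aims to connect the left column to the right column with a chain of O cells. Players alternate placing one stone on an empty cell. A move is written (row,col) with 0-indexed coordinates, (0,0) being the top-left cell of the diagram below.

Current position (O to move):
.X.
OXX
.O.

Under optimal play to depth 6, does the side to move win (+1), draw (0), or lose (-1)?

value(.X./OXX/.O., O) = -1

p1 O@[.X./OXX/.O.]: (0,0)[OX./OXX/.O.]-1* (0,2)[.XO/OXX/.O.]-1 (2,0)[.X./OXX/OO.]-1 (2,2)[.X./OXX/.OO]-1
p2 X@[OX./OXX/.O.]: (0,2)[OXX/OXX/.O.]+1* (2,0)[OX./OXX/XO.]+1 (2,2)[OX./OXX/.OX]+1
p3 O@[OXX/OXX/.O.]: (2,0)[OXX/OXX/OO.]-1* (2,2)[OXX/OXX/.OO]-1
p4 X@[OXX/OXX/OO.]: (2,2)[OXX/OXX/OOX]+1*
p5 O@[OXX/OXX/OOX] terminal -1; root [.X./OXX/.O.] d6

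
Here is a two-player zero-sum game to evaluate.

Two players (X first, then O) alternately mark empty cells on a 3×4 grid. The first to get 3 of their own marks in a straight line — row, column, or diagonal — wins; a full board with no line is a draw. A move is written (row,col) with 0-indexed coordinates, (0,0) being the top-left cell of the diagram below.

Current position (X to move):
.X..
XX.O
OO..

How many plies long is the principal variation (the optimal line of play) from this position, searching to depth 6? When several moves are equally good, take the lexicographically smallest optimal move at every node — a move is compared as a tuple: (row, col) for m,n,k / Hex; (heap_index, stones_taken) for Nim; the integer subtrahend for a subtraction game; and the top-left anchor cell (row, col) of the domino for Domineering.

[.X../XX.O/OO..] X move#1: (0,0):-1/XX../XX.O/OO.., (0,2):-1/.XX./XX.O/OO.., (0,3):-1/.X.X/XX.O/OO.., (1,2):+1/.X../XXXO/OO..*, (2,2):+1/.X../XX.O/OOX., (2,3):-1/.X../XX.O/OO.X
[.X../XXXO/OO..] end (terminal -1, O#2); searched .X../XX.O/OO.. to 6

PV length from [.X../XX.O/OO..]: 1 ply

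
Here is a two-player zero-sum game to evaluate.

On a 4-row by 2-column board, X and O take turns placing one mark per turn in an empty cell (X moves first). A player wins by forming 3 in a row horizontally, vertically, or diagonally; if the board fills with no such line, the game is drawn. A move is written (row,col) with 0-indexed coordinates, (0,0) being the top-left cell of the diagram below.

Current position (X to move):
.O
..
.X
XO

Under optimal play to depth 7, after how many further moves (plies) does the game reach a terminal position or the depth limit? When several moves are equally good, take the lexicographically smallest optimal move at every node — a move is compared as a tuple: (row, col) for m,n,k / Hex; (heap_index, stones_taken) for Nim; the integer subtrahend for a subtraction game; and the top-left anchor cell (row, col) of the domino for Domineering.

ply 1, X at .O/../.X/XO | (0,0)=+0→XO/../.X/XO*; (1,0)=+0→.O/X./.X/XO; (1,1)=+0→.O/.X/.X/XO; (2,0)=+0→.O/../XX/XO
ply 2, O at XO/../.X/XO | (1,0)=+0→XO/O./.X/XO*; (1,1)=+0→XO/.O/.X/XO; (2,0)=+0→XO/../OX/XO
ply 3, X at XO/O./.X/XO | (1,1)=+0→XO/OX/.X/XO*; (2,0)=+0→XO/O./XX/XO
ply 4, O at XO/OX/.X/XO | (2,0)=+0→XO/OX/OX/XO*
ply 5: XO/OX/OX/XO is terminal +0 (X); from .O/../.X/XO depth 7

PV length from [.O/../.X/XO]: 4 plies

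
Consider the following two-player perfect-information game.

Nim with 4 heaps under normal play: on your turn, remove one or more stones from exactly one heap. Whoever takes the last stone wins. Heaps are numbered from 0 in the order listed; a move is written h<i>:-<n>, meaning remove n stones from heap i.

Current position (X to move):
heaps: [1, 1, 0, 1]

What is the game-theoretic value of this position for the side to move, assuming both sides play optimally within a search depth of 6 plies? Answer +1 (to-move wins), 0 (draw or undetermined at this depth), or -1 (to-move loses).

[(1,1,0,1)] X move#1: h0:-1:+1/(0,1,0,1)*, h1:-1:+1/(1,0,0,1), h3:-1:+1/(1,1,0,0)
[(0,1,0,1)] O move#2: h1:-1:-1/(0,0,0,1)*, h3:-1:-1/(0,1,0,0)
[(0,0,0,1)] X move#3: h3:-1:+1/(0,0,0,0)*
[(0,0,0,0)] end (terminal -1, O#4); searched (1,1,0,1) to 6

value((1,1,0,1), X) = +1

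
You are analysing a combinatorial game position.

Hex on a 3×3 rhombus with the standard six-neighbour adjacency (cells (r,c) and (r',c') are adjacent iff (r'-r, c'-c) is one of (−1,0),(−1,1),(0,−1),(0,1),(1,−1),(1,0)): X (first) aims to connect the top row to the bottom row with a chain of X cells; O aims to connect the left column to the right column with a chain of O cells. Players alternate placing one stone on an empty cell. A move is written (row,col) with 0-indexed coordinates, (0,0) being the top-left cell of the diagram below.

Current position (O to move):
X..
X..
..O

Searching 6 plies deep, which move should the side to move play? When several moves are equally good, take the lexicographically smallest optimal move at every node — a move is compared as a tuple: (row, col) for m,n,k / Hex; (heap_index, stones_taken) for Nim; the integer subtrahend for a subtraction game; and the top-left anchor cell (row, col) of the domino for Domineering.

O's best at [X../X../..O]: (2,0)

ply 1, O at X../X../..O | (0,1)=-1→XO./X../..O; (0,2)=-1→X.O/X../..O; (1,1)=-1→X../XO./..O; (1,2)=-1→X../X.O/..O; (2,0)=+1→X../X../O.O*; (2,1)=-1→X../X../.OO
ply 2, X at X../X../O.O | (0,1)=-1→XX./X../O.O*; (0,2)=-1→X.X/X../O.O; (1,1)=-1→X../XX./O.O; (1,2)=-1→X../X.X/O.O; (2,1)=-1→X../X../OXO
ply 3, O at XX./X../O.O | (0,2)=+1→XXO/X../O.O*; (1,1)=+1→XX./XO./O.O; (1,2)=+1→XX./X.O/O.O; (2,1)=+1→XX./X../OOO
ply 4, X at XXO/X../O.O | (1,1)=-1→XXO/XX./O.O*; (1,2)=-1→XXO/X.X/O.O; (2,1)=-1→XXO/X../OXO
ply 5, O at XXO/XX./O.O | (1,2)=-1→XXO/XXO/O.O; (2,1)=+1→XXO/XX./OOO*
ply 6: XXO/XX./OOO is terminal -1 (X); from X../X../..O depth 6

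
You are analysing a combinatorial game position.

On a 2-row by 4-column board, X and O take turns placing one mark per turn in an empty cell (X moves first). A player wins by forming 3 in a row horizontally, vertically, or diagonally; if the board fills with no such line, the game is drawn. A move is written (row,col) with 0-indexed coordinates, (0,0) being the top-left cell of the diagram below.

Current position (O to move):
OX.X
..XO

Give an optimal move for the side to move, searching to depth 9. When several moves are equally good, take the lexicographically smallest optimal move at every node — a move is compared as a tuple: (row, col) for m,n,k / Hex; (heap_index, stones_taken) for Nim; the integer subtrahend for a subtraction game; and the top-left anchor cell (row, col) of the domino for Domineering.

O's best at [OX.X/..XO]: (0,2)

p1 O@[OX.X/..XO]: (0,2)[OXOX/..XO]+0* (1,0)[OX.X/O.XO]-1 (1,1)[OX.X/.OXO]-1
p2 X@[OXOX/..XO]: (1,0)[OXOX/X.XO]+0* (1,1)[OXOX/.XXO]+0
p3 O@[OXOX/X.XO]: (1,1)[OXOX/XOXO]+0*
p4 X@[OXOX/XOXO] terminal +0; root [OX.X/..XO] d9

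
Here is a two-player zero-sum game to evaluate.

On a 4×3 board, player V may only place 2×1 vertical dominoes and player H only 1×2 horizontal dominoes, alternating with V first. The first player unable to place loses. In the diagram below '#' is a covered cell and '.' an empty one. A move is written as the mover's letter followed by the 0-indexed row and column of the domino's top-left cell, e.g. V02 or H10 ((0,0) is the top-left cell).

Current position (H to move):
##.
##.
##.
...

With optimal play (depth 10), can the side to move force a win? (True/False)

H winning at [##./##./##./...]: False

[##./##./##./...] H move#1: H30:-1/##./##./##./##.*, H31:-1/##./##./##./.##
[##./##./##./##.] V move#2: V02:+1/###/###/##./##.*, V12:+1/##./###/###/##., V22:+1/##./##./###/###
[###/###/##./##.] end (terminal -1, H#3); searched ##./##./##./... to 10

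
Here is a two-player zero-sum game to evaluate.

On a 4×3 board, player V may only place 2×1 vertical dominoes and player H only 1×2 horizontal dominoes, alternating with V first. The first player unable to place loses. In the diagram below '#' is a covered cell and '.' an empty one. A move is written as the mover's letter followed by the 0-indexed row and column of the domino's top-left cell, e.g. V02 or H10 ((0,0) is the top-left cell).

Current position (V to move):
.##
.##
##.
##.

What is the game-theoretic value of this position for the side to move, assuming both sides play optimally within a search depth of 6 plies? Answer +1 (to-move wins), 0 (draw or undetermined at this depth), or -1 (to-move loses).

p1 V@[.##/.##/##./##.]: V00[###/###/##./##.]+1* V22[.##/.##/###/###]+1
p2 H@[###/###/##./##.] terminal -1; root [.##/.##/##./##.] d6

value(.##/.##/##./##., V) = +1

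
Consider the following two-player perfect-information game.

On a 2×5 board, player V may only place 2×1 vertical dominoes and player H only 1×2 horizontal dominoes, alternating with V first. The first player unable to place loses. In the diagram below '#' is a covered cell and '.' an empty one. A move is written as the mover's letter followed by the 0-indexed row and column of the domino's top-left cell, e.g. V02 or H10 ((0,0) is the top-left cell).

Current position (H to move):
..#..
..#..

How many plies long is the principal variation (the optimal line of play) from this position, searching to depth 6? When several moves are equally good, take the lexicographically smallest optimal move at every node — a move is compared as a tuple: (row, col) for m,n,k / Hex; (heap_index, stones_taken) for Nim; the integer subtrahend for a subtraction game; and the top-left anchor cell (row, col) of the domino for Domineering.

ply 1, H at ..#../..#.. | H00=-1→###../..#..*; H03=-1→..###/..#..; H10=-1→..#../###..; H13=-1→..#../..###
ply 2, V at ###../..#.. | V03=+1→####./..##.*; V04=+1→###.#/..#.#
ply 3, H at ####./..##. | H10=-1→####./####.*
ply 4, V at ####./####. | V04=+1→#####/#####*
ply 5: #####/##### is terminal -1 (H); from ..#../..#.. depth 6

PV length from [..#../..#..]: 4 plies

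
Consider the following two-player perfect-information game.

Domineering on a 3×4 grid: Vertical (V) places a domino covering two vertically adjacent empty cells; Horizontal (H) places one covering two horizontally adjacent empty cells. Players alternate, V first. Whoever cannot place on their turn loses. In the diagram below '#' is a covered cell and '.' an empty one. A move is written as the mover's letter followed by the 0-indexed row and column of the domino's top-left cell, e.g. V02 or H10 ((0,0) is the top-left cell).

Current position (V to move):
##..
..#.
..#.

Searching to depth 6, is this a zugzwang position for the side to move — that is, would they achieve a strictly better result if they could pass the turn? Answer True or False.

zugzwang(##../..#./..#., V) = False

p1 V@[##../..#./..#.]: V03[##.#/..##/..#.]-1 V10[##../#.#./#.#.]+1* V11[##../.##./.##.]+1 V13[##../..##/..##]-1
p2 H@[##../#.#./#.#.]: H02[####/#.#./#.#.]-1*
p3 V@[####/#.#./#.#.]: V11[####/###./###.]+1* V13[####/#.##/#.##]+1
p4 H@[####/###./###.] terminal -1; root [##../..#./..#.] d6
pass branch (H moves first from the same position):
  | p1 H@[##../..#./..#.]: H02[####/..#./..#.]-1 H10[##../###./..#.]+1* H20[##../..#./###.]+1
  | p2 V@[##../###./..#.]: V03[##.#/####/..#.]-1* V13[##../####/..##]-1
  | p3 H@[##.#/####/..#.]: H20[##.#/####/###.]+1*
  | p4 V@[##.#/####/###.] terminal -1; root [##../..#./..#.] d6
V moving scores +1; V passing scores -1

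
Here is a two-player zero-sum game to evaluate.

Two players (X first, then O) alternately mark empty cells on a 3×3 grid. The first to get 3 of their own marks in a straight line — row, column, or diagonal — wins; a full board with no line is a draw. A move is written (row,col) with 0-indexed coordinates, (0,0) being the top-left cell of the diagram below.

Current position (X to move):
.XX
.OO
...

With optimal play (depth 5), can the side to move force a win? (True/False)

X winning at [.XX/.OO/...]: True

p1 X@[.XX/.OO/...]: (0,0)[XXX/.OO/...]+1* (1,0)[.XX/XOO/...]+0 (2,0)[.XX/.OO/X..]-1 (2,1)[.XX/.OO/.X.]-1 (2,2)[.XX/.OO/..X]-1
p2 O@[XXX/.OO/...] terminal -1; root [.XX/.OO/...] d5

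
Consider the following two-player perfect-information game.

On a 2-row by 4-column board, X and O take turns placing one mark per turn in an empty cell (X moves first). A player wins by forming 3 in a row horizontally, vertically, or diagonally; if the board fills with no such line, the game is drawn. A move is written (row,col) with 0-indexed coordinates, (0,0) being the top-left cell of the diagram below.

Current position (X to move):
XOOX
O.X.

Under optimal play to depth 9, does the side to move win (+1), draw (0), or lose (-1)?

ply 1, X at XOOX/O.X. | (1,1)=+0→XOOX/OXX.*; (1,3)=+0→XOOX/O.XX
ply 2, O at XOOX/OXX. | (1,3)=+0→XOOX/OXXO*
ply 3: XOOX/OXXO is terminal +0 (X); from XOOX/O.X. depth 9

value(XOOX/O.X., X) = 0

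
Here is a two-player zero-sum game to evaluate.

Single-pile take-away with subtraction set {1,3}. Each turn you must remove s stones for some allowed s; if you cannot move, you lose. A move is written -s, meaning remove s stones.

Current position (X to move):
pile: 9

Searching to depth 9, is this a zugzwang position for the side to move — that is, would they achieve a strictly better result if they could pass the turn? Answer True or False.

zugzwang(9, X) = False

ply 1, X at 9 | -1=+1→8*; -3=+1→6
ply 2, O at 8 | -1=-1→7*; -3=-1→5
ply 3, X at 7 | -1=+1→6*; -3=+1→4
ply 4, O at 6 | -1=-1→5*; -3=-1→3
ply 5, X at 5 | -1=+1→4*; -3=+1→2
ply 6, O at 4 | -1=-1→3*; -3=-1→1
ply 7, X at 3 | -1=+1→2*; -3=+1→0
ply 8, O at 2 | -1=-1→1*
ply 9, X at 1 | -1=+1→0*
ply 10: 0 is terminal -1 (O); from 9 depth 9
pass branch (O moves first from the same position):
  | ply 1, O at 9 | -1=+1→8*; -3=+1→6
  | ply 2, X at 8 | -1=-1→7*; -3=-1→5
  | ply 3, O at 7 | -1=+1→6*; -3=+1→4
  | ply 4, X at 6 | -1=-1→5*; -3=-1→3
  | ply 5, O at 5 | -1=+1→4*; -3=+1→2
  | ply 6, X at 4 | -1=-1→3*; -3=-1→1
  | ply 7, O at 3 | -1=+1→2*; -3=+1→0
  | ply 8, X at 2 | -1=-1→1*
  | ply 9, O at 1 | -1=+1→0*
  | ply 10: 0 is terminal -1 (X); from 9 depth 9
X moving scores +1; X passing scores -1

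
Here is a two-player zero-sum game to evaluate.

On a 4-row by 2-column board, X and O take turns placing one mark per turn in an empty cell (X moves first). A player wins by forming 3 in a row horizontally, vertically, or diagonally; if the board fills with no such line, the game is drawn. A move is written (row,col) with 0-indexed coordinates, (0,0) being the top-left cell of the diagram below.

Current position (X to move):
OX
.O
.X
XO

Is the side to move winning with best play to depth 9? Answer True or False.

X winning at [OX/.O/.X/XO]: False

[OX/.O/.X/XO] X move#1: (1,0):+0/OX/XO/.X/XO*, (2,0):+0/OX/.O/XX/XO
[OX/XO/.X/XO] O move#2: (2,0):+0/OX/XO/OX/XO*
[OX/XO/OX/XO] end (terminal +0, X#3); searched OX/.O/.X/XO to 9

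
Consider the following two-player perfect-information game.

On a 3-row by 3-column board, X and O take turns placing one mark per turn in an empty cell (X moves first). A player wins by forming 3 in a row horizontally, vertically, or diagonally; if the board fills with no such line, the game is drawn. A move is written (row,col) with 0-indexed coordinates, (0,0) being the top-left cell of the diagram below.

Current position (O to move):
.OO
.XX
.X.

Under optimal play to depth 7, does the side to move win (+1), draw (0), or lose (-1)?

ply 1, O at .OO/.XX/.X. | (0,0)=+1→OOO/.XX/.X.*; (1,0)=+0→.OO/OXX/.X.; (2,0)=-1→.OO/.XX/OX.; (2,2)=-1→.OO/.XX/.XO
ply 2: OOO/.XX/.X. is terminal -1 (X); from .OO/.XX/.X. depth 7

value(.OO/.XX/.X., O) = +1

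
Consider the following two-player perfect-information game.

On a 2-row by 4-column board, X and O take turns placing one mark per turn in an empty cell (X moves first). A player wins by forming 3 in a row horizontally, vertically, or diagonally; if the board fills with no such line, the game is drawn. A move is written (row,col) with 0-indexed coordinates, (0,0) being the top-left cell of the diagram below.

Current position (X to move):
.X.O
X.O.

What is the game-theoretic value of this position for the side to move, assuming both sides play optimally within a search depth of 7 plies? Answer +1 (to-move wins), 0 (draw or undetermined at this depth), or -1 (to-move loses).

value(.X.O/X.O., X) = 0

p1 X@[.X.O/X.O.]: (0,0)[XX.O/X.O.]+0* (0,2)[.XXO/X.O.]+0 (1,1)[.X.O/XXO.]+0 (1,3)[.X.O/X.OX]+0
p2 O@[XX.O/X.O.]: (0,2)[XXOO/X.O.]+0* (1,1)[XX.O/XOO.]-1 (1,3)[XX.O/X.OO]-1
p3 X@[XXOO/X.O.]: (1,1)[XXOO/XXO.]+0* (1,3)[XXOO/X.OX]+0
p4 O@[XXOO/XXO.]: (1,3)[XXOO/XXOO]+0*
p5 X@[XXOO/XXOO] terminal +0; root [.X.O/X.O.] d7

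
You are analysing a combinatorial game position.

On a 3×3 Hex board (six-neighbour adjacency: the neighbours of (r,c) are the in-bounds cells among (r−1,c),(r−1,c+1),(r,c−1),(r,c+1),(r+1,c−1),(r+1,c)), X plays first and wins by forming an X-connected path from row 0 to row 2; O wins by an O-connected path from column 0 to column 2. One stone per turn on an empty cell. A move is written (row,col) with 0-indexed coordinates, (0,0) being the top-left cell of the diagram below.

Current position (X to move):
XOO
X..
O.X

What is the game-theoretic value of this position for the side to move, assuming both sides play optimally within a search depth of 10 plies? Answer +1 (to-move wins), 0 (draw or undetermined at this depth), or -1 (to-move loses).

value(XOO/X../O.X, X) = +1

p1 X@[XOO/X../O.X]: (1,1)[XOO/XX./O.X]+1* (1,2)[XOO/X.X/O.X]-1 (2,1)[XOO/X../OXX]-1
p2 O@[XOO/XX./O.X]: (1,2)[XOO/XXO/O.X]-1* (2,1)[XOO/XX./OOX]-1
p3 X@[XOO/XXO/O.X]: (2,1)[XOO/XXO/OXX]+1*
p4 O@[XOO/XXO/OXX] terminal -1; root [XOO/X../O.X] d10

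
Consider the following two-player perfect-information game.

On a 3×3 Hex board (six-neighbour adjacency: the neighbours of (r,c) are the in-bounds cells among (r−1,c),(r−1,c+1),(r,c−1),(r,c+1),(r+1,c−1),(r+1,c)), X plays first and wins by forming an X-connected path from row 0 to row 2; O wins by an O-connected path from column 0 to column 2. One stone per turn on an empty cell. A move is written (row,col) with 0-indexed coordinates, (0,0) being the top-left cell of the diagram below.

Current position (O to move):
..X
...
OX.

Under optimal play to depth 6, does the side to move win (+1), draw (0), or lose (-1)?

value(..X/.../OX., O) = -1

[..X/.../OX.] O move#1: (0,0):-1/O.X/.../OX.*, (0,1):-1/.OX/.../OX., (1,0):-1/..X/O../OX., (1,1):-1/..X/.O./OX., (1,2):-1/..X/..O/OX., (2,2):-1/..X/.../OXO
[O.X/.../OX.] X move#2: (0,1):+1/OXX/.../OX.*, (1,0):+1/O.X/X../OX., (1,1):+1/O.X/.X./OX., (1,2):+1/O.X/..X/OX., (2,2):+1/O.X/.../OXX
[OXX/.../OX.] O move#3: (1,0):-1/OXX/O../OX.*, (1,1):-1/OXX/.O./OX., (1,2):-1/OXX/..O/OX., (2,2):-1/OXX/.../OXO
[OXX/O../OX.] X move#4: (1,1):+1/OXX/OX./OX.*, (1,2):+1/OXX/O.X/OX., (2,2):+1/OXX/O../OXX
[OXX/OX./OX.] end (terminal -1, O#5); searched ..X/.../OX. to 6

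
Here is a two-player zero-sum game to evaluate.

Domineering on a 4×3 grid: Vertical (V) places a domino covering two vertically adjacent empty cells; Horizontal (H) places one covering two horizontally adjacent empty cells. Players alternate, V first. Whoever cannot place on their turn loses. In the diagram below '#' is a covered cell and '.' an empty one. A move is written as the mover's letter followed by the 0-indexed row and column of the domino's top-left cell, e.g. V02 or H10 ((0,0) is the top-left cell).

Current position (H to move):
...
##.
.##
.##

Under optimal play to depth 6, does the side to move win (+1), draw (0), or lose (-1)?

value(.../##./.##/.##, H) = -1

p1 H@[.../##./.##/.##]: H00[##./##./.##/.##]-1* H01[.##/##./.##/.##]-1
p2 V@[##./##./.##/.##]: V02[###/###/.##/.##]+1* V20[##./##./###/###]+1
p3 H@[###/###/.##/.##] terminal -1; root [.../##./.##/.##] d6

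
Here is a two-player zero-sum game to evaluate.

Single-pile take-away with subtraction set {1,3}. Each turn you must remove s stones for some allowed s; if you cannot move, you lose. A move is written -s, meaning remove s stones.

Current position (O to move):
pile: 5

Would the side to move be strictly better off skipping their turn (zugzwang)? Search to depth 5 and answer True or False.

zugzwang(5, O) = False

ply 1, O at 5 | -1=+1→4*; -3=+1→2
ply 2, X at 4 | -1=-1→3*; -3=-1→1
ply 3, O at 3 | -1=+1→2*; -3=+1→0
ply 4, X at 2 | -1=-1→1*
ply 5, O at 1 | -1=+1→0*
ply 6: 0 is terminal -1 (X); from 5 depth 5
if O skipped the turn, X would face:
~ ply 1, X at 5 | -1=+1→4*; -3=+1→2
~ ply 2, O at 4 | -1=-1→3*; -3=-1→1
~ ply 3, X at 3 | -1=+1→2*; -3=+1→0
~ ply 4, O at 2 | -1=-1→1*
~ ply 5, X at 1 | -1=+1→0*
~ ply 6: 0 is terminal -1 (O); from 5 depth 5
compare (O): move=+1 vs pass=-1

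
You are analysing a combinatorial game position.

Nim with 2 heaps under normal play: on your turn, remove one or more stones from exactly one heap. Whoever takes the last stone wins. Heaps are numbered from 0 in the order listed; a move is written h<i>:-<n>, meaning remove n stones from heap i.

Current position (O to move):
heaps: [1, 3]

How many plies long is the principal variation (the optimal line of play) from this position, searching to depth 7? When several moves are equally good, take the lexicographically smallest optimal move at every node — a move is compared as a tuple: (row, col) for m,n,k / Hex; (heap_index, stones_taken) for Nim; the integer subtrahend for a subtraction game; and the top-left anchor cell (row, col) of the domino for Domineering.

PV length from [(1,3)]: 3 plies

[(1,3)] O move#1: h0:-1:-1/(0,3), h1:-1:-1/(1,2), h1:-2:+1/(1,1)*, h1:-3:-1/(1,0)
[(1,1)] X move#2: h0:-1:-1/(0,1)*, h1:-1:-1/(1,0)
[(0,1)] O move#3: h1:-1:+1/(0,0)*
[(0,0)] end (terminal -1, X#4); searched (1,3) to 7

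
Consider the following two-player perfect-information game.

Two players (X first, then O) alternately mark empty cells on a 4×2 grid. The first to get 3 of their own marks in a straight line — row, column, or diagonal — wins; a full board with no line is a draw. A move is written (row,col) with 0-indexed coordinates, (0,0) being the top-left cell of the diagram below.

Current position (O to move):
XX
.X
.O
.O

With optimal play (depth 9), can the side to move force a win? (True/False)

O winning at [XX/.X/.O/.O]: False

p1 O@[XX/.X/.O/.O]: (1,0)[XX/OX/.O/.O]+0* (2,0)[XX/.X/OO/.O]+0 (3,0)[XX/.X/.O/OO]+0
p2 X@[XX/OX/.O/.O]: (2,0)[XX/OX/XO/.O]+0* (3,0)[XX/OX/.O/XO]+0
p3 O@[XX/OX/XO/.O]: (3,0)[XX/OX/XO/OO]+0*
p4 X@[XX/OX/XO/OO] terminal +0; root [XX/.X/.O/.O] d9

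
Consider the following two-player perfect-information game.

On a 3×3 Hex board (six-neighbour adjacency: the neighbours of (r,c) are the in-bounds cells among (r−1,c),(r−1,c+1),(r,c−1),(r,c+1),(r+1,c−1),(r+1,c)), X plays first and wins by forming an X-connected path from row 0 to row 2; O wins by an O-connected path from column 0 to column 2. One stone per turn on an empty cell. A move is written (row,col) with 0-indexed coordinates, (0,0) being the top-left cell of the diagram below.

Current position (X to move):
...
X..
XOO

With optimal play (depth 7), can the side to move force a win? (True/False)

ply 1, X at .../X../XOO | (0,0)=+1→X../X../XOO*; (0,1)=+1→.X./X../XOO; (0,2)=+1→..X/X../XOO; (1,1)=+1→.../XX./XOO; (1,2)=+1→.../X.X/XOO
ply 2: X../X../XOO is terminal -1 (O); from .../X../XOO depth 7

X winning at [.../X../XOO]: True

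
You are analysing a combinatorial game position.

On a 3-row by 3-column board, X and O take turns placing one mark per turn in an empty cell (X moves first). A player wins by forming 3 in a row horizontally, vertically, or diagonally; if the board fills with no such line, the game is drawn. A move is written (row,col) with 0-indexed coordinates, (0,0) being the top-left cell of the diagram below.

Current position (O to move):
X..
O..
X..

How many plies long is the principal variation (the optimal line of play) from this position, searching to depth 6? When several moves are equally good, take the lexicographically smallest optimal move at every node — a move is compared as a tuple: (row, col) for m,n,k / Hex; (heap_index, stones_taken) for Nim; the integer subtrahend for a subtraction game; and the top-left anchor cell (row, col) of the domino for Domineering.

ply 1, O at X../O../X.. | (0,1)=-1→XO./O../X..; (0,2)=-1→X.O/O../X..; (1,1)=+0→X../OO./X..*; (1,2)=-1→X../O.O/X..; (2,1)=-1→X../O../XO.; (2,2)=-1→X../O../X.O
ply 2, X at X../OO./X.. | (0,1)=-1→XX./OO./X..; (0,2)=-1→X.X/OO./X..; (1,2)=+0→X../OOX/X..*; (2,1)=-1→X../OO./XX.; (2,2)=-1→X../OO./X.X
ply 3, O at X../OOX/X.. | (0,1)=+0→XO./OOX/X..*; (0,2)=+0→X.O/OOX/X..; (2,1)=+0→X../OOX/XO.; (2,2)=+0→X../OOX/X.O
ply 4, X at XO./OOX/X.. | (0,2)=-1→XOX/OOX/X..; (2,1)=+0→XO./OOX/XX.*; (2,2)=-1→XO./OOX/X.X
ply 5, O at XO./OOX/XX. | (0,2)=-1→XOO/OOX/XX.; (2,2)=+0→XO./OOX/XXO*
ply 6, X at XO./OOX/XXO | (0,2)=+0→XOX/OOX/XXO*
ply 7: XOX/OOX/XXO is terminal +0 (O); from X../O../X.. depth 6

PV length from [X../O../X..]: 6 plies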